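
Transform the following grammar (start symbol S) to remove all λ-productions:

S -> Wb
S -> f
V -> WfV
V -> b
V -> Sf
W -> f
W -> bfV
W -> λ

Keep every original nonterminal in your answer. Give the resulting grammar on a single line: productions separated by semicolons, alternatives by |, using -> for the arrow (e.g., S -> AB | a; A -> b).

Nullable set: {W}.
S -> Wb: W nullable, giving Wb | b.
V -> WfV: W nullable, giving WfV | fV.
Drop W -> λ.
Unchanged (no nullable symbols): S -> f; V -> Sf; V -> b; W -> bfV; W -> f.

S -> b | f | Wb; V -> b | Sf | fV | WfV; W -> f | bfV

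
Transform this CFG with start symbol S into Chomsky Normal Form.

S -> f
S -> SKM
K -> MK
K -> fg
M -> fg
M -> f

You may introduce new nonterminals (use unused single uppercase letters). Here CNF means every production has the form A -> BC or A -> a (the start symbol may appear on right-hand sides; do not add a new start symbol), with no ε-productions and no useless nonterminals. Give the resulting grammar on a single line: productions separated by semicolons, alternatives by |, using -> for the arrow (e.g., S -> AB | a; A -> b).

S -> f | SC; A -> f; B -> g; C -> KM; K -> AB | MK; M -> f | AB

No ε-productions.
No unit productions to eliminate.
TERM: introduce A -> f, B -> g and substitute in every rule of length ≥2.
BIN: S -> SKM becomes S -> SC, C -> KM.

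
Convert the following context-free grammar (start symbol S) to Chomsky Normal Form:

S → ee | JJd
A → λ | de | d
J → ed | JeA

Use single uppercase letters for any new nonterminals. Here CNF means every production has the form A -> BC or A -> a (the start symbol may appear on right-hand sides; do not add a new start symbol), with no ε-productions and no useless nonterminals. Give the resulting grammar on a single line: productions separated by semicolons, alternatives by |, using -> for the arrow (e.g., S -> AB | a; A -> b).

Nullable: {A}; after ε-elimination: S -> ee | JJd; A -> d | de; J -> Je | ed | JeA.
No unit productions to eliminate.
TERM: introduce B -> d, C -> e and substitute in every rule of length ≥2.
BIN: J -> JCA becomes J -> JD, D -> CA; S -> JJB becomes S -> JE, E -> JB.

S -> CC | JE; A -> d | BC; B -> d; C -> e; D -> CA; E -> JB; J -> CB | JC | JD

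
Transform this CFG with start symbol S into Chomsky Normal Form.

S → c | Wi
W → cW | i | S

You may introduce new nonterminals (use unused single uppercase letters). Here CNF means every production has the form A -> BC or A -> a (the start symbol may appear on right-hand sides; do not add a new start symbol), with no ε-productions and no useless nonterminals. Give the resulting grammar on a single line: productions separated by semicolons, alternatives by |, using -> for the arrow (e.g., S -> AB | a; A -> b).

No ε-productions.
After unit-elimination: S -> c | Wi; W -> c | i | Wi | cW.
TERM: introduce B -> c, A -> i and substitute in every rule of length ≥2.

S -> c | WA; A -> i; B -> c; W -> c | i | BW | WA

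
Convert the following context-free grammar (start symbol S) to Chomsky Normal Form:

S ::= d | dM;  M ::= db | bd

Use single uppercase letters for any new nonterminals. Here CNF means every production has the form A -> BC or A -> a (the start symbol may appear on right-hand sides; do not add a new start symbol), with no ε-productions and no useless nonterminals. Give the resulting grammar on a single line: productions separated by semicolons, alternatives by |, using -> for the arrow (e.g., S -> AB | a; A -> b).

No ε-productions.
No unit productions to eliminate.
TERM: introduce A -> b, B -> d and substitute in every rule of length ≥2.

S -> d | BM; A -> b; B -> d; M -> AB | BA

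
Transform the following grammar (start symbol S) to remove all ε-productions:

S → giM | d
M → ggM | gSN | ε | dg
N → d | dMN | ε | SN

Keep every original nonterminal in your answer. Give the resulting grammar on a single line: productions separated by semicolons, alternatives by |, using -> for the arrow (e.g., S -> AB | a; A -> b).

Nullable set: {M, N}.
S -> giM: M nullable, giving gi | giM.
Drop M -> ε.
M -> gSN: N nullable, giving gS | gSN.
M -> ggM: M nullable, giving gg | ggM.
Drop N -> ε.
N -> SN: N nullable, giving S | SN.
N -> dMN: M, N nullable, giving d | dM | dMN | dN.
Unchanged (no nullable symbols): S -> d; M -> dg; N -> d.

S -> d | gi | giM; M -> dg | gS | gg | gSN | ggM; N -> S | d | SN | dM | dN | dMN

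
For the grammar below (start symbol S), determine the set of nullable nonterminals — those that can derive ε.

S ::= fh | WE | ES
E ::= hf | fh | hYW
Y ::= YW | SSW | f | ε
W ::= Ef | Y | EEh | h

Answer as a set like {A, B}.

Directly nullable (have an ε-rule): {Y}.
W is nullable via W -> Y (every symbol on the right is already known nullable).
Not nullable: E, S — each has a terminal in every rule's right-hand side or depends on a non-nullable symbol.

{W, Y}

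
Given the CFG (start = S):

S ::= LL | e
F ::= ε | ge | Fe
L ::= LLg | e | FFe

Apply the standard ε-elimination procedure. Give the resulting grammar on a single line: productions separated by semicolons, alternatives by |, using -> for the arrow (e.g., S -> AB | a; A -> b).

S -> e | LL; F -> e | Fe | ge; L -> e | Fe | FFe | LLg

Nullable set: {F}.
Drop F -> ε.
F -> Fe: F nullable, giving Fe | e.
L -> FFe: F, F nullable, giving FFe | Fe | e.
Unchanged (no nullable symbols): S -> LL; S -> e; F -> ge; L -> LLg; L -> e.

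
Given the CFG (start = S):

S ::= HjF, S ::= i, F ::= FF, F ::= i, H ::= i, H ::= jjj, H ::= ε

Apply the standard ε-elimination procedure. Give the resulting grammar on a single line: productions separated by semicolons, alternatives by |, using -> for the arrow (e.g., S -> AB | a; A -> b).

Nullable set: {H}.
S -> HjF: H nullable, giving HjF | jF.
Drop H -> ε.
Unchanged (no nullable symbols): S -> i; F -> FF; F -> i; H -> i; H -> jjj.

S -> i | jF | HjF; F -> i | FF; H -> i | jjj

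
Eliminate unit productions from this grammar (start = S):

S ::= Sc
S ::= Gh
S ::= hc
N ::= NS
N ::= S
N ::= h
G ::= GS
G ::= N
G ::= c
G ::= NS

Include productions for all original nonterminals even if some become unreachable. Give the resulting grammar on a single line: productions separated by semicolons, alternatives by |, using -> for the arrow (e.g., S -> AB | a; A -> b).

S -> Gh | Sc | hc; G -> c | h | GS | Gh | NS | Sc | hc; N -> h | Gh | NS | Sc | hc

Unit productions: G->N, N->S.
Unit pairs (A ⇒* B via units): (G,N), (G,S), (N,S).
S: inherits non-unit rules of {S} → Gh | Sc | hc.
G: inherits non-unit rules of {G, N, S} → GS | Gh | NS | Sc | c | h | hc.
N: inherits non-unit rules of {N, S} → Gh | NS | Sc | h | hc.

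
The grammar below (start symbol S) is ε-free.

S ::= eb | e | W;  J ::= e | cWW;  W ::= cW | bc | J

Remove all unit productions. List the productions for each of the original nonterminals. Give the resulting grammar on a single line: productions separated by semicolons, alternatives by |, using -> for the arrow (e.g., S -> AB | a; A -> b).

S -> e | bc | cW | eb | cWW; J -> e | cWW; W -> e | bc | cW | cWW

Unit productions: S->W, W->J.
Unit pairs (A ⇒* B via units): (S,J), (S,W), (W,J).
S: inherits non-unit rules of {J, S, W} → bc | cW | cWW | e | eb.
J: inherits non-unit rules of {J} → cWW | e.
W: inherits non-unit rules of {J, W} → bc | cW | cWW | e.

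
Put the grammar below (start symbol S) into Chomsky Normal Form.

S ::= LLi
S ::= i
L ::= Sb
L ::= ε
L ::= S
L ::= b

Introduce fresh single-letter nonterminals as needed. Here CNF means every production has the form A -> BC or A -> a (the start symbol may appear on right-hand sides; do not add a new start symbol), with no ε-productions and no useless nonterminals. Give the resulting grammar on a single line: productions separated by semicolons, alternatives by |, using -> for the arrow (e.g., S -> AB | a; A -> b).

Nullable: {L}; after ε-elimination: S -> i | Li | LLi; L -> S | b | Sb.
After unit-elimination: S -> i | Li | LLi; L -> b | i | Li | Sb | LLi.
TERM: introduce B -> b, A -> i and substitute in every rule of length ≥2.
BIN: L -> LLA becomes L -> LC, C -> LA; S -> LLA becomes S -> LD, D -> LA.

S -> i | LA | LD; A -> i; B -> b; C -> LA; D -> LA; L -> b | i | LA | LC | SB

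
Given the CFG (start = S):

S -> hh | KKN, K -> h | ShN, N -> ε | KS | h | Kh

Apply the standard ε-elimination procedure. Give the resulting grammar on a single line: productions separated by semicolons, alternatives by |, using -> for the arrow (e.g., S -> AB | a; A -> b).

Nullable set: {N}.
S -> KKN: N nullable, giving KK | KKN.
K -> ShN: N nullable, giving Sh | ShN.
Drop N -> ε.
Unchanged (no nullable symbols): S -> hh; K -> h; N -> KS; N -> Kh; N -> h.

S -> KK | hh | KKN; K -> h | Sh | ShN; N -> h | KS | Kh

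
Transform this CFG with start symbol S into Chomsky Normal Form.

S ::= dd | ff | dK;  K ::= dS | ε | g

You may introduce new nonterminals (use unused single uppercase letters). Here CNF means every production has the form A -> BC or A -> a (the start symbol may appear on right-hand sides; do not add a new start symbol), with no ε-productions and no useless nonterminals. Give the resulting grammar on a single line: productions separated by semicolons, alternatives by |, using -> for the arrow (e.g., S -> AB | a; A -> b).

S -> d | AA | AK | BB; A -> d; B -> f; K -> g | AS

Nullable: {K}; after ε-elimination: S -> d | dK | dd | ff; K -> g | dS.
No unit productions to eliminate.
TERM: introduce A -> d, B -> f and substitute in every rule of length ≥2.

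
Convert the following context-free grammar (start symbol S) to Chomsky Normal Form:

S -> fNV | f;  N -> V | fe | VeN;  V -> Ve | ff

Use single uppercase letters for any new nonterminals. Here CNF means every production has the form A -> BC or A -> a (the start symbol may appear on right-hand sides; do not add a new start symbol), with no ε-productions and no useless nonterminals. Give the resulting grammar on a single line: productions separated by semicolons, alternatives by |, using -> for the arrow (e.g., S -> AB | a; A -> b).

S -> f | BD; A -> e; B -> f; C -> AN; D -> NV; N -> BA | BB | VA | VC; V -> BB | VA

No ε-productions.
After unit-elimination: S -> f | fNV; N -> Ve | fe | ff | VeN; V -> Ve | ff.
TERM: introduce A -> e, B -> f and substitute in every rule of length ≥2.
BIN: N -> VAN becomes N -> VC, C -> AN; S -> BNV becomes S -> BD, D -> NV.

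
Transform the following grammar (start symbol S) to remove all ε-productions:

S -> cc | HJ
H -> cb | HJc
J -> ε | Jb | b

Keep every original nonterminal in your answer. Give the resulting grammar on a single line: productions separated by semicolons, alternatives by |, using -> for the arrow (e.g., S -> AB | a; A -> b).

S -> H | HJ | cc; H -> Hc | cb | HJc; J -> b | Jb

Nullable set: {J}.
S -> HJ: J nullable, giving H | HJ.
H -> HJc: J nullable, giving HJc | Hc.
Drop J -> ε.
J -> Jb: J nullable, giving Jb | b.
Unchanged (no nullable symbols): S -> cc; H -> cb; J -> b.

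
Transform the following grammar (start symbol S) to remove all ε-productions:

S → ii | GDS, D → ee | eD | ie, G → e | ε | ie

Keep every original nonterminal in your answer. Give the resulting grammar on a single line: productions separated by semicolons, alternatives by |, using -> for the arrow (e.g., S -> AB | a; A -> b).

Nullable set: {G}.
S -> GDS: G nullable, giving DS | GDS.
Drop G -> ε.
Unchanged (no nullable symbols): S -> ii; D -> eD; D -> ee; D -> ie; G -> e; G -> ie.

S -> DS | ii | GDS; D -> eD | ee | ie; G -> e | ie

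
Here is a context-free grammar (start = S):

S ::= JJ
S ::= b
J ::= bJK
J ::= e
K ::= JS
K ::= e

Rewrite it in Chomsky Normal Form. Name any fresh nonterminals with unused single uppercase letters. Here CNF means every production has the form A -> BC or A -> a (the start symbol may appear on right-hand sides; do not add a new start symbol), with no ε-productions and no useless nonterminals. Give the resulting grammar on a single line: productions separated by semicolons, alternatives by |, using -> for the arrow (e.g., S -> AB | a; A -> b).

S -> b | JJ; A -> b; B -> JK; J -> e | AB; K -> e | JS

No ε-productions.
No unit productions to eliminate.
TERM: introduce A -> b and substitute in every rule of length ≥2.
BIN: J -> AJK becomes J -> AB, B -> JK.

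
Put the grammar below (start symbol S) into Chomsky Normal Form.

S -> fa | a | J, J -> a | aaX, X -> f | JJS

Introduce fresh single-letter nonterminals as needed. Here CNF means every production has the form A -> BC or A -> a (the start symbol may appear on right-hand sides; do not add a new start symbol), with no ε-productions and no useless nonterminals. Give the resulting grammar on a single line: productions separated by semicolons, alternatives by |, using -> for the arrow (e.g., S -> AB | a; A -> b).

No ε-productions.
After unit-elimination: S -> a | fa | aaX; J -> a | aaX; X -> f | JJS.
TERM: introduce A -> a, B -> f and substitute in every rule of length ≥2.
BIN: J -> AAX becomes J -> AC, C -> AX; S -> AAX becomes S -> AD, D -> AX; X -> JJS becomes X -> JE, E -> JS.

S -> a | AD | BA; A -> a; B -> f; C -> AX; D -> AX; E -> JS; J -> a | AC; X -> f | JE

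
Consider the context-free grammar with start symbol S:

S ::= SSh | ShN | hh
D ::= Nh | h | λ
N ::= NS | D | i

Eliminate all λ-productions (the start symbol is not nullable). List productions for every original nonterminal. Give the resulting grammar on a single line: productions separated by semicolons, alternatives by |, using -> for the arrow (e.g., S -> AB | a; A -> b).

S -> Sh | hh | SSh | ShN; D -> h | Nh; N -> D | S | i | NS

Nullable set: {D, N}.
S -> ShN: N nullable, giving Sh | ShN.
Drop D -> λ.
D -> Nh: N nullable, giving Nh | h.
N -> D: D nullable, giving D.
N -> NS: N nullable, giving NS | S.
Unchanged (no nullable symbols): S -> SSh; S -> hh; D -> h; N -> i.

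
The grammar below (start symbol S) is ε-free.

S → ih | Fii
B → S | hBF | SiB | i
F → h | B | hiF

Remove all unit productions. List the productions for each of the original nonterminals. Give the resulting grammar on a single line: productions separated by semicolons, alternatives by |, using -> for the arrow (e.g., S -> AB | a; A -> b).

S -> ih | Fii; B -> i | ih | Fii | SiB | hBF; F -> h | i | ih | Fii | SiB | hBF | hiF

Unit productions: B->S, F->B.
Unit pairs (A ⇒* B via units): (B,S), (F,B), (F,S).
S: inherits non-unit rules of {S} → Fii | ih.
B: inherits non-unit rules of {B, S} → Fii | SiB | hBF | i | ih.
F: inherits non-unit rules of {B, F, S} → Fii | SiB | h | hBF | hiF | i | ih.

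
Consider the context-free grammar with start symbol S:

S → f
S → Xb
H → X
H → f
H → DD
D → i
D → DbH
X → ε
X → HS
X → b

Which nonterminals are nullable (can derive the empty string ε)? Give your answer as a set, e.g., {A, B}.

Directly nullable (have an ε-rule): {X}.
H is nullable via H -> X (every symbol on the right is already known nullable).
Not nullable: D, S — each has a terminal in every rule's right-hand side or depends on a non-nullable symbol.

{H, X}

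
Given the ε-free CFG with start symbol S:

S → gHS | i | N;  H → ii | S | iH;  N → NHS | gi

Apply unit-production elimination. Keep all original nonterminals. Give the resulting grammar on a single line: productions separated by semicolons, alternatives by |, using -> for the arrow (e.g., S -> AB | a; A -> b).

Unit productions: H->S, S->N.
Unit pairs (A ⇒* B via units): (H,N), (H,S), (S,N).
S: inherits non-unit rules of {N, S} → NHS | gHS | gi | i.
H: inherits non-unit rules of {H, N, S} → NHS | gHS | gi | i | iH | ii.
N: inherits non-unit rules of {N} → NHS | gi.

S -> i | gi | NHS | gHS; H -> i | gi | iH | ii | NHS | gHS; N -> gi | NHS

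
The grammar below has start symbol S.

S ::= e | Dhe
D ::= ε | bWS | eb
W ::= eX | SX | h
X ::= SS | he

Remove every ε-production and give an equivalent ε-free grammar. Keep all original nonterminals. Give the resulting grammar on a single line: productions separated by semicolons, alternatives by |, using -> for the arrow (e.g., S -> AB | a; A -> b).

Nullable set: {D}.
S -> Dhe: D nullable, giving Dhe | he.
Drop D -> ε.
Unchanged (no nullable symbols): S -> e; D -> bWS; D -> eb; W -> SX; W -> eX; W -> h; X -> SS; X -> he.

S -> e | he | Dhe; D -> eb | bWS; W -> h | SX | eX; X -> SS | he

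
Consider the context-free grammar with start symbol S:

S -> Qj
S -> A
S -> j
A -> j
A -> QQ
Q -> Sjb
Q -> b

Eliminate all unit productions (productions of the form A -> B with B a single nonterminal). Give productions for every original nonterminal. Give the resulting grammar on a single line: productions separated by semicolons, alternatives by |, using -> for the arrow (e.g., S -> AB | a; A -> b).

S -> j | QQ | Qj; A -> j | QQ; Q -> b | Sjb

Unit productions: S->A.
Unit pairs (A ⇒* B via units): (S,A).
S: inherits non-unit rules of {A, S} → QQ | Qj | j.
A: inherits non-unit rules of {A} → QQ | j.
Q: inherits non-unit rules of {Q} → Sjb | b.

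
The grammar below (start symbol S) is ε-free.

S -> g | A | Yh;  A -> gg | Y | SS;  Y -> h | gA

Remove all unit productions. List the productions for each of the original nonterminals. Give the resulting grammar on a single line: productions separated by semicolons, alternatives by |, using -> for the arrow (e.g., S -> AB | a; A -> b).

Unit productions: A->Y, S->A.
Unit pairs (A ⇒* B via units): (A,Y), (S,A), (S,Y).
S: inherits non-unit rules of {A, S, Y} → SS | Yh | g | gA | gg | h.
A: inherits non-unit rules of {A, Y} → SS | gA | gg | h.
Y: inherits non-unit rules of {Y} → gA | h.

S -> g | h | SS | Yh | gA | gg; A -> h | SS | gA | gg; Y -> h | gA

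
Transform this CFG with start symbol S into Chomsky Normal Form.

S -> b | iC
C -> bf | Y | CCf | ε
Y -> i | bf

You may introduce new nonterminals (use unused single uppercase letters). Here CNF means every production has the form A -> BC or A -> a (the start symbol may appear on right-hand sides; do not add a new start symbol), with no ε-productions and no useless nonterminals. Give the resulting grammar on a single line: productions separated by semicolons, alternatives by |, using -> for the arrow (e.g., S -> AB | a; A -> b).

S -> b | i | DC; A -> f; B -> b; C -> f | i | BA | CA | CE; D -> i; E -> CA

Nullable: {C}; after ε-elimination: S -> b | i | iC; C -> Y | f | Cf | bf | CCf; Y -> i | bf.
After unit-elimination: S -> b | i | iC; C -> f | i | Cf | bf | CCf; Y -> i | bf.
TERM: introduce B -> b, A -> f, D -> i and substitute in every rule of length ≥2.
BIN: C -> CCA becomes C -> CE, E -> CA.
Drop unreachable/unproductive: Y.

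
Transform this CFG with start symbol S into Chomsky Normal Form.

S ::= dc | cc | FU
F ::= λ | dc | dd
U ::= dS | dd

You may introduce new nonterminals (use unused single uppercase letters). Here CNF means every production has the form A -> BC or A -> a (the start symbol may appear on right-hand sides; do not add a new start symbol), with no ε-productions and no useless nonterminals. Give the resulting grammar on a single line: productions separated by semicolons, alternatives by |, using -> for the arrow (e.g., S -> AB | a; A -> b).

S -> AA | AB | AS | BB | FU; A -> d; B -> c; F -> AA | AB; U -> AA | AS

Nullable: {F}; after ε-elimination: S -> U | FU | cc | dc; F -> dc | dd; U -> dS | dd.
After unit-elimination: S -> FU | cc | dS | dc | dd; F -> dc | dd; U -> dS | dd.
TERM: introduce B -> c, A -> d and substitute in every rule of length ≥2.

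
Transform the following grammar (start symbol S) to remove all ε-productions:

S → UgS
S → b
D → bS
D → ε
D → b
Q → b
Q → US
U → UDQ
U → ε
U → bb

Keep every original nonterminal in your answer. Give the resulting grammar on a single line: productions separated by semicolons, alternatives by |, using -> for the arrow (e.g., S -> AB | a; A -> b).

Nullable set: {D, U}.
S -> UgS: U nullable, giving UgS | gS.
Drop D -> ε.
Q -> US: U nullable, giving S | US.
Drop U -> ε.
U -> UDQ: U, D nullable, giving DQ | Q | UDQ | UQ.
Unchanged (no nullable symbols): S -> b; D -> b; D -> bS; Q -> b; U -> bb.

S -> b | gS | UgS; D -> b | bS; Q -> S | b | US; U -> Q | DQ | UQ | bb | UDQ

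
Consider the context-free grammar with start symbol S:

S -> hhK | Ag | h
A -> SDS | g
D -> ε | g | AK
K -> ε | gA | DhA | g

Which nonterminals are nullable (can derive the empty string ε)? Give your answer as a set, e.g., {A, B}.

Directly nullable (have an ε-rule): {D, K}.
Not nullable: A, S — each has a terminal in every rule's right-hand side or depends on a non-nullable symbol.

{D, K}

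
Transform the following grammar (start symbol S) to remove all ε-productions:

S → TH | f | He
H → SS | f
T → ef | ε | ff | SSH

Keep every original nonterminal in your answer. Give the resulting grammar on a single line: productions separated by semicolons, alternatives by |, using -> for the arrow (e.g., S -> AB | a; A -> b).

S -> H | f | He | TH; H -> f | SS; T -> ef | ff | SSH

Nullable set: {T}.
S -> TH: T nullable, giving H | TH.
Drop T -> ε.
Unchanged (no nullable symbols): S -> He; S -> f; H -> SS; H -> f; T -> SSH; T -> ef; T -> ff.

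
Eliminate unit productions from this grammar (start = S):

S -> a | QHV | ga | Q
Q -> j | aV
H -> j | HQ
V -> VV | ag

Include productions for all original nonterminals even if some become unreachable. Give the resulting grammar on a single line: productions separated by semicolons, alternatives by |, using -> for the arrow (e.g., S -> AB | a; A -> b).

S -> a | j | aV | ga | QHV; H -> j | HQ; Q -> j | aV; V -> VV | ag

Unit productions: S->Q.
Unit pairs (A ⇒* B via units): (S,Q).
S: inherits non-unit rules of {Q, S} → QHV | a | aV | ga | j.
H: inherits non-unit rules of {H} → HQ | j.
Q: inherits non-unit rules of {Q} → aV | j.
V: inherits non-unit rules of {V} → VV | ag.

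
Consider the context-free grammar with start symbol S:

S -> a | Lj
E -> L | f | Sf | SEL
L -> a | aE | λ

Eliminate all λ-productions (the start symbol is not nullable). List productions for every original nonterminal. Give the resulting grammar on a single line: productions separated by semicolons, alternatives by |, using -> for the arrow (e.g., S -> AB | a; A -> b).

Nullable set: {E, L}.
S -> Lj: L nullable, giving Lj | j.
E -> L: L nullable, giving L.
E -> SEL: E, L nullable, giving S | SE | SEL | SL.
Drop L -> λ.
L -> aE: E nullable, giving a | aE.
Unchanged (no nullable symbols): S -> a; E -> Sf; E -> f; L -> a.

S -> a | j | Lj; E -> L | S | f | SE | SL | Sf | SEL; L -> a | aE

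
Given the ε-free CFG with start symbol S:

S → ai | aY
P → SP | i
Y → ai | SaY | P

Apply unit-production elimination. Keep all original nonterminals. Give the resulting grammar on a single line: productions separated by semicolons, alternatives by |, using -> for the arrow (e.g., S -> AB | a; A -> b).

S -> aY | ai; P -> i | SP; Y -> i | SP | ai | SaY

Unit productions: Y->P.
Unit pairs (A ⇒* B via units): (Y,P).
S: inherits non-unit rules of {S} → aY | ai.
P: inherits non-unit rules of {P} → SP | i.
Y: inherits non-unit rules of {P, Y} → SP | SaY | ai | i.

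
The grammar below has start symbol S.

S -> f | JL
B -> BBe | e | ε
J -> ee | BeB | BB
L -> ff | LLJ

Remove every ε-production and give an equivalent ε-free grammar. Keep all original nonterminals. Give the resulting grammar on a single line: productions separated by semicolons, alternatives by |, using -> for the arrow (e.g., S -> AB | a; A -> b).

Nullable set: {B, J}.
S -> JL: J nullable, giving JL | L.
Drop B -> ε.
B -> BBe: B, B nullable, giving BBe | Be | e.
J -> BB: B, B nullable, giving B | BB.
J -> BeB: B, B nullable, giving Be | BeB | e | eB.
L -> LLJ: J nullable, giving LL | LLJ.
Unchanged (no nullable symbols): S -> f; B -> e; J -> ee; L -> ff.

S -> L | f | JL; B -> e | Be | BBe; J -> B | e | BB | Be | eB | ee | BeB; L -> LL | ff | LLJ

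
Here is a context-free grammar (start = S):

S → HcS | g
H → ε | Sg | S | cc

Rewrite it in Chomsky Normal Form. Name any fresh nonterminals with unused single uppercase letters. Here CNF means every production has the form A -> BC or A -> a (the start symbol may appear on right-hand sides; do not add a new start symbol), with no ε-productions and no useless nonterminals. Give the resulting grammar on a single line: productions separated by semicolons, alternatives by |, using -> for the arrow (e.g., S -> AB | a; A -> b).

S -> g | AS | HD; A -> c; B -> g; C -> AS; D -> AS; H -> g | AA | AS | HC | SB

Nullable: {H}; after ε-elimination: S -> g | cS | HcS; H -> S | Sg | cc.
After unit-elimination: S -> g | cS | HcS; H -> g | Sg | cS | cc | HcS.
TERM: introduce A -> c, B -> g and substitute in every rule of length ≥2.
BIN: H -> HAS becomes H -> HC, C -> AS; S -> HAS becomes S -> HD, D -> AS.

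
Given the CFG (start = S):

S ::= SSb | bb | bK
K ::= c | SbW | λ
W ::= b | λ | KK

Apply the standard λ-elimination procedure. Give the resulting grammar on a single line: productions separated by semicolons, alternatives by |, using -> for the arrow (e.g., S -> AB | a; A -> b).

S -> b | bK | bb | SSb; K -> c | Sb | SbW; W -> K | b | KK

Nullable set: {K, W}.
S -> bK: K nullable, giving b | bK.
Drop K -> λ.
K -> SbW: W nullable, giving Sb | SbW.
Drop W -> λ.
W -> KK: K, K nullable, giving K | KK.
Unchanged (no nullable symbols): S -> SSb; S -> bb; K -> c; W -> b.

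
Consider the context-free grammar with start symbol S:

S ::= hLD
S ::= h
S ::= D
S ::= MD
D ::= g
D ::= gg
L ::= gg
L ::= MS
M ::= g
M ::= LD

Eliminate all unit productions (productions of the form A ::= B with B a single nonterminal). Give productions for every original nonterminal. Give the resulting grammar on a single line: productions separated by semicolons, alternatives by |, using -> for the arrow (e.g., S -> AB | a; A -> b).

S -> g | h | MD | gg | hLD; D -> g | gg; L -> MS | gg; M -> g | LD

Unit productions: S->D.
Unit pairs (A ⇒* B via units): (S,D).
S: inherits non-unit rules of {D, S} → MD | g | gg | h | hLD.
D: inherits non-unit rules of {D} → g | gg.
L: inherits non-unit rules of {L} → MS | gg.
M: inherits non-unit rules of {M} → LD | g.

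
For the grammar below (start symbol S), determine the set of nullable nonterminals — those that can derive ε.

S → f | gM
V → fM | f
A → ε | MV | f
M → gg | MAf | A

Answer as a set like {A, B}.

Directly nullable (have an ε-rule): {A}.
M is nullable via M -> A (every symbol on the right is already known nullable).
Not nullable: S, V — each has a terminal in every rule's right-hand side or depends on a non-nullable symbol.

{A, M}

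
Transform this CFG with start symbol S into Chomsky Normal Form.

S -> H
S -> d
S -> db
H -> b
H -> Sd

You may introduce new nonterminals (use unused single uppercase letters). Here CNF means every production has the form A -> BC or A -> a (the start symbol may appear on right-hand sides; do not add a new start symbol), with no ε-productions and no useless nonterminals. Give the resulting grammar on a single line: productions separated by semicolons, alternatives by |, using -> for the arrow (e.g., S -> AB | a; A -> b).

S -> b | d | AB | SA; A -> d; B -> b

No ε-productions.
After unit-elimination: S -> b | d | Sd | db; H -> b | Sd.
TERM: introduce B -> b, A -> d and substitute in every rule of length ≥2.
Drop unreachable/unproductive: H.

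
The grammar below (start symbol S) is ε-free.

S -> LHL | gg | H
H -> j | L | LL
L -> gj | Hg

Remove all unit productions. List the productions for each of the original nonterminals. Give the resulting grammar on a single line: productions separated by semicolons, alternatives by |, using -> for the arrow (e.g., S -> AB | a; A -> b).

Unit productions: H->L, S->H.
Unit pairs (A ⇒* B via units): (H,L), (S,H), (S,L).
S: inherits non-unit rules of {H, L, S} → Hg | LHL | LL | gg | gj | j.
H: inherits non-unit rules of {H, L} → Hg | LL | gj | j.
L: inherits non-unit rules of {L} → Hg | gj.

S -> j | Hg | LL | gg | gj | LHL; H -> j | Hg | LL | gj; L -> Hg | gj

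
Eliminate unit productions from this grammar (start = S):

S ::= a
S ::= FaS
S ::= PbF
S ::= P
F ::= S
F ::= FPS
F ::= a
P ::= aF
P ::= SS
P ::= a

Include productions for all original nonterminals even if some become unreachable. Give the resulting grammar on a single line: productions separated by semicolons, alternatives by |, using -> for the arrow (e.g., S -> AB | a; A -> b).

Unit productions: F->S, S->P.
Unit pairs (A ⇒* B via units): (F,P), (F,S), (S,P).
S: inherits non-unit rules of {P, S} → FaS | PbF | SS | a | aF.
F: inherits non-unit rules of {F, P, S} → FPS | FaS | PbF | SS | a | aF.
P: inherits non-unit rules of {P} → SS | a | aF.

S -> a | SS | aF | FaS | PbF; F -> a | SS | aF | FPS | FaS | PbF; P -> a | SS | aF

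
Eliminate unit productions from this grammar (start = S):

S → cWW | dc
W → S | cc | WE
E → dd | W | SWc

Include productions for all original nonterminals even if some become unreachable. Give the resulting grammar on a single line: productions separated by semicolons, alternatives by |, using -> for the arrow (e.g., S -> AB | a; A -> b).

S -> dc | cWW; E -> WE | cc | dc | dd | SWc | cWW; W -> WE | cc | dc | cWW

Unit productions: E->W, W->S.
Unit pairs (A ⇒* B via units): (E,S), (E,W), (W,S).
S: inherits non-unit rules of {S} → cWW | dc.
E: inherits non-unit rules of {E, S, W} → SWc | WE | cWW | cc | dc | dd.
W: inherits non-unit rules of {S, W} → WE | cWW | cc | dc.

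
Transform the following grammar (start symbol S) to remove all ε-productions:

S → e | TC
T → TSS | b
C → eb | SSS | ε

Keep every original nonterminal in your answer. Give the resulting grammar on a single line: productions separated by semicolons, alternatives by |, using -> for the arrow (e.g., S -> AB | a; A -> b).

S -> T | e | TC; C -> eb | SSS; T -> b | TSS

Nullable set: {C}.
S -> TC: C nullable, giving T | TC.
Drop C -> ε.
Unchanged (no nullable symbols): S -> e; C -> SSS; C -> eb; T -> TSS; T -> b.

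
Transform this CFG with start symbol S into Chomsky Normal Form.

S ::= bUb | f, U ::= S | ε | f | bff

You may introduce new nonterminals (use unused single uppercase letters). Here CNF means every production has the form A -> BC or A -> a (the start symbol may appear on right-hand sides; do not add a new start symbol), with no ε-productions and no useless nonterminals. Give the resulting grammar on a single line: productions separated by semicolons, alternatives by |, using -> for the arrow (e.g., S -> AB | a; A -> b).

Nullable: {U}; after ε-elimination: S -> f | bb | bUb; U -> S | f | bff.
After unit-elimination: S -> f | bb | bUb; U -> f | bb | bUb | bff.
TERM: introduce A -> b, B -> f and substitute in every rule of length ≥2.
BIN: S -> AUA becomes S -> AC, C -> UA; U -> ABB becomes U -> AD, D -> BB; U -> AUA becomes U -> AE, E -> UA.

S -> f | AA | AC; A -> b; B -> f; C -> UA; D -> BB; E -> UA; U -> f | AA | AD | AE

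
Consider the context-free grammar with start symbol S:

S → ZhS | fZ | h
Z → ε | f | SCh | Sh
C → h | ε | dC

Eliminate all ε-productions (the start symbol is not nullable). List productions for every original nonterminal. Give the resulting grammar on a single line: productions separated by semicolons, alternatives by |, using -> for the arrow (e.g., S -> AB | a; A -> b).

S -> f | h | fZ | hS | ZhS; C -> d | h | dC; Z -> f | Sh | SCh

Nullable set: {C, Z}.
S -> ZhS: Z nullable, giving ZhS | hS.
S -> fZ: Z nullable, giving f | fZ.
Drop C -> ε.
C -> dC: C nullable, giving d | dC.
Drop Z -> ε.
Z -> SCh: C nullable, giving SCh | Sh.
Unchanged (no nullable symbols): S -> h; C -> h; Z -> Sh; Z -> f.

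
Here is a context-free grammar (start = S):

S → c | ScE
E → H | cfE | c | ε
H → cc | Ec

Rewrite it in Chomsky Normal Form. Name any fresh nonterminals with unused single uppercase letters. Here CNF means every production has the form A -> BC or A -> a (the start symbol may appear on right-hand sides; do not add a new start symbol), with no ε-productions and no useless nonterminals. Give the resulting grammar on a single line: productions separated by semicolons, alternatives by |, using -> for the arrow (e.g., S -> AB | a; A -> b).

S -> c | SA | SD; A -> c; B -> f; C -> BE; D -> AE; E -> c | AA | AB | AC | EA

Nullable: {E}; after ε-elimination: S -> c | Sc | ScE; E -> H | c | cf | cfE; H -> c | Ec | cc.
After unit-elimination: S -> c | Sc | ScE; E -> c | Ec | cc | cf | cfE; H -> c | Ec | cc.
TERM: introduce A -> c, B -> f and substitute in every rule of length ≥2.
BIN: E -> ABE becomes E -> AC, C -> BE; S -> SAE becomes S -> SD, D -> AE.
Drop unreachable/unproductive: H.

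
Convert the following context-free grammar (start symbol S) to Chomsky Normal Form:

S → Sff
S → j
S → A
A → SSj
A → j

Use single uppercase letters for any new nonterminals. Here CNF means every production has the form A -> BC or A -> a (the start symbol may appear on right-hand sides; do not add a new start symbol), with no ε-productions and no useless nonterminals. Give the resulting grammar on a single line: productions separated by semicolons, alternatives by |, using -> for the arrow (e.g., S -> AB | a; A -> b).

No ε-productions.
After unit-elimination: S -> j | SSj | Sff; A -> j | SSj.
TERM: introduce C -> f, B -> j and substitute in every rule of length ≥2.
BIN: A -> SSB becomes A -> SD, D -> SB; S -> SCC becomes S -> SE, E -> CC; S -> SSB becomes S -> SF, F -> SB.
Drop unreachable/unproductive: A.

S -> j | SE | SF; B -> j; C -> f; E -> CC; F -> SB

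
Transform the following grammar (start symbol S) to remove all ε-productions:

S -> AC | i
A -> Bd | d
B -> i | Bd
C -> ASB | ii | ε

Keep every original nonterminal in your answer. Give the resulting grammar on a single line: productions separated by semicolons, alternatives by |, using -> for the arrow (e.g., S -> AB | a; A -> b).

S -> A | i | AC; A -> d | Bd; B -> i | Bd; C -> ii | ASB

Nullable set: {C}.
S -> AC: C nullable, giving A | AC.
Drop C -> ε.
Unchanged (no nullable symbols): S -> i; A -> Bd; A -> d; B -> Bd; B -> i; C -> ASB; C -> ii.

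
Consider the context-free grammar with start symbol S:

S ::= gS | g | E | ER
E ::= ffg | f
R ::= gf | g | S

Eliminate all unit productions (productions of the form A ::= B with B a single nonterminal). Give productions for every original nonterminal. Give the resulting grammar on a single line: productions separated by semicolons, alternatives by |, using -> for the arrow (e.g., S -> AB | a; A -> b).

S -> f | g | ER | gS | ffg; E -> f | ffg; R -> f | g | ER | gS | gf | ffg

Unit productions: R->S, S->E.
Unit pairs (A ⇒* B via units): (R,E), (R,S), (S,E).
S: inherits non-unit rules of {E, S} → ER | f | ffg | g | gS.
E: inherits non-unit rules of {E} → f | ffg.
R: inherits non-unit rules of {E, R, S} → ER | f | ffg | g | gS | gf.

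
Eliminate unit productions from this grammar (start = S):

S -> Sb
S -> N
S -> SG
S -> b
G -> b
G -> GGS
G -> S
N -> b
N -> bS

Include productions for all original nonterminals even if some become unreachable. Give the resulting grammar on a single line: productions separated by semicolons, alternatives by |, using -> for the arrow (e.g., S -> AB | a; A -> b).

S -> b | SG | Sb | bS; G -> b | SG | Sb | bS | GGS; N -> b | bS

Unit productions: G->S, S->N.
Unit pairs (A ⇒* B via units): (G,N), (G,S), (S,N).
S: inherits non-unit rules of {N, S} → SG | Sb | b | bS.
G: inherits non-unit rules of {G, N, S} → GGS | SG | Sb | b | bS.
N: inherits non-unit rules of {N} → b | bS.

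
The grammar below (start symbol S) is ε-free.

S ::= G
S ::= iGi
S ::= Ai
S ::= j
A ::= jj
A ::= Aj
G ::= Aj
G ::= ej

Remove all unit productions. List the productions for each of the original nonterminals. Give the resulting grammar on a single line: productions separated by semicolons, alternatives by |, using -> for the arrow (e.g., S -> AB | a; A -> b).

S -> j | Ai | Aj | ej | iGi; A -> Aj | jj; G -> Aj | ej

Unit productions: S->G.
Unit pairs (A ⇒* B via units): (S,G).
S: inherits non-unit rules of {G, S} → Ai | Aj | ej | iGi | j.
A: inherits non-unit rules of {A} → Aj | jj.
G: inherits non-unit rules of {G} → Aj | ej.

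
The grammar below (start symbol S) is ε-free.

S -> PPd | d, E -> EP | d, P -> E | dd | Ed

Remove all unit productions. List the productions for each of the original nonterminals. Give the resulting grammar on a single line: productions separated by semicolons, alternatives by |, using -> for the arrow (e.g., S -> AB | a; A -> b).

Unit productions: P->E.
Unit pairs (A ⇒* B via units): (P,E).
S: inherits non-unit rules of {S} → PPd | d.
E: inherits non-unit rules of {E} → EP | d.
P: inherits non-unit rules of {E, P} → EP | Ed | d | dd.

S -> d | PPd; E -> d | EP; P -> d | EP | Ed | dd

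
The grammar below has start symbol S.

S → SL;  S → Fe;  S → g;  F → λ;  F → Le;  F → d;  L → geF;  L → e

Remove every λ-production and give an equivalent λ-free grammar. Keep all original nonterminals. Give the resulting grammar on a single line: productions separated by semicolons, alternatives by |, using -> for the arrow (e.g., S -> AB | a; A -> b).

S -> e | g | Fe | SL; F -> d | Le; L -> e | ge | geF

Nullable set: {F}.
S -> Fe: F nullable, giving Fe | e.
Drop F -> λ.
L -> geF: F nullable, giving ge | geF.
Unchanged (no nullable symbols): S -> SL; S -> g; F -> Le; F -> d; L -> e.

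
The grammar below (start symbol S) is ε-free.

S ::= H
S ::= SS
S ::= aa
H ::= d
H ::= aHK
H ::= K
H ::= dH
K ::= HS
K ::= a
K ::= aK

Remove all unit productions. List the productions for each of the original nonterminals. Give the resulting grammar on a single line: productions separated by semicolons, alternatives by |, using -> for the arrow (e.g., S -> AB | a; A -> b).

S -> a | d | HS | SS | aK | aa | dH | aHK; H -> a | d | HS | aK | dH | aHK; K -> a | HS | aK

Unit productions: H->K, S->H.
Unit pairs (A ⇒* B via units): (H,K), (S,H), (S,K).
S: inherits non-unit rules of {H, K, S} → HS | SS | a | aHK | aK | aa | d | dH.
H: inherits non-unit rules of {H, K} → HS | a | aHK | aK | d | dH.
K: inherits non-unit rules of {K} → HS | a | aK.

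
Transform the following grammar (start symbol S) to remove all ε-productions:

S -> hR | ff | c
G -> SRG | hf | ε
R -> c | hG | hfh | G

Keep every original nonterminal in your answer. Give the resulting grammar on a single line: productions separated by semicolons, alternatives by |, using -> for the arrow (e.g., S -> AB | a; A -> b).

Nullable set: {G, R}.
S -> hR: R nullable, giving h | hR.
Drop G -> ε.
G -> SRG: R, G nullable, giving S | SG | SR | SRG.
R -> G: G nullable, giving G.
R -> hG: G nullable, giving h | hG.
Unchanged (no nullable symbols): S -> c; S -> ff; G -> hf; R -> c; R -> hfh.

S -> c | h | ff | hR; G -> S | SG | SR | hf | SRG; R -> G | c | h | hG | hfh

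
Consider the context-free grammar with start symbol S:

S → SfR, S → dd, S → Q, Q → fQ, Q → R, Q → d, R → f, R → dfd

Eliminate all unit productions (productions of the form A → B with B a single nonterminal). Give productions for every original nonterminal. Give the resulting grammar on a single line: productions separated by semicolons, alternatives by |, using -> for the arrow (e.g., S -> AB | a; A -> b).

S -> d | f | dd | fQ | SfR | dfd; Q -> d | f | fQ | dfd; R -> f | dfd

Unit productions: Q->R, S->Q.
Unit pairs (A ⇒* B via units): (Q,R), (S,Q), (S,R).
S: inherits non-unit rules of {Q, R, S} → SfR | d | dd | dfd | f | fQ.
Q: inherits non-unit rules of {Q, R} → d | dfd | f | fQ.
R: inherits non-unit rules of {R} → dfd | f.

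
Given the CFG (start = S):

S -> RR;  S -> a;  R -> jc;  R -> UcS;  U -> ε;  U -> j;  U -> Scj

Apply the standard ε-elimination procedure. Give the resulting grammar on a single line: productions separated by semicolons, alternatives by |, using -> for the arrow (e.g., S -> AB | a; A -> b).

Nullable set: {U}.
R -> UcS: U nullable, giving UcS | cS.
Drop U -> ε.
Unchanged (no nullable symbols): S -> RR; S -> a; R -> jc; U -> Scj; U -> j.

S -> a | RR; R -> cS | jc | UcS; U -> j | Scj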